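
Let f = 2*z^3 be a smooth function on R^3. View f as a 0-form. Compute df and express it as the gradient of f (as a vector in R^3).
df = (0) dx + (0) dy + (6*z^2) dz; grad f = (0, 0, 6*z^2)

For a 0-form f, d f = (∂f/∂x) dx + (∂f/∂y) dy + (∂f/∂z) dz. The components of the vector representation are exactly the entries of grad f in Cartesian coordinates:
  ∂f/∂x = 0
  ∂f/∂y = 0
  ∂f/∂z = 6*z^2.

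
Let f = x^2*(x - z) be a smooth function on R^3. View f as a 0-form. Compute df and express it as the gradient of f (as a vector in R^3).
df = (x*(3*x - 2*z)) dx + (0) dy + (-x^2) dz; grad f = (x*(3*x - 2*z), 0, -x^2)

For a 0-form f, d f = (∂f/∂x) dx + (∂f/∂y) dy + (∂f/∂z) dz. The components of the vector representation are exactly the entries of grad f in Cartesian coordinates:
  ∂f/∂x = x*(3*x - 2*z)
  ∂f/∂y = 0
  ∂f/∂z = -x^2.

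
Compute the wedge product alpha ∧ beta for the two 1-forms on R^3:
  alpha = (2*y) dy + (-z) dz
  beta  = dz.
alpha ∧ beta = (2*y) dy ∧ dz

Distribute the wedge, using dx_i ∧ dx_j = -dx_j ∧ dx_i and dx_i ∧ dx_i = 0. For each pair (i, j) with i < j, the coefficient of dx_i ∧ dx_j in alpha ∧ beta is (alpha_i * beta_j - alpha_j * beta_i). Collecting: alpha ∧ beta = (2*y) dy ∧ dz.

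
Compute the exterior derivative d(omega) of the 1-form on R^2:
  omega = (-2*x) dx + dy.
d(omega) = 0

For a 1-form omega = sum_i f_i dx_i, the exterior derivative is
  d(omega) = sum_{i < j} (∂f_j/∂x_i - ∂f_i/∂x_j) dx_i ∧ dx_j.

Assembling: d(omega) = 0.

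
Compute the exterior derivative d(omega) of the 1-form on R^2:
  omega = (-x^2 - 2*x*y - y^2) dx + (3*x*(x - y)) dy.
d(omega) = (8*x - y) dx ∧ dy

For a 1-form omega = sum_i f_i dx_i, the exterior derivative is
  d(omega) = sum_{i < j} (∂f_j/∂x_i - ∂f_i/∂x_j) dx_i ∧ dx_j.
  coefficient of dx ∧ dy: ∂f_2/∂x - ∂f_1/∂y = ∂(3*x*(x - y))/∂x - ∂(-x^2 - 2*x*y - y^2)/∂y = 8*x - y
Assembling: d(omega) = (8*x - y) dx ∧ dy.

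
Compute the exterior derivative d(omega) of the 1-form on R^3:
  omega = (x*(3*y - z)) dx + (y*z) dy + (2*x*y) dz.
d(omega) = (-3*x) dx ∧ dy + (x + 2*y) dx ∧ dz + (2*x - y) dy ∧ dz

For a 1-form omega = sum_i f_i dx_i, the exterior derivative is
  d(omega) = sum_{i < j} (∂f_j/∂x_i - ∂f_i/∂x_j) dx_i ∧ dx_j.
  coefficient of dx ∧ dy: ∂f_2/∂x - ∂f_1/∂y = ∂(y*z)/∂x - ∂(x*(3*y - z))/∂y = -3*x
  coefficient of dx ∧ dz: ∂f_3/∂x - ∂f_1/∂z = ∂(2*x*y)/∂x - ∂(x*(3*y - z))/∂z = x + 2*y
  coefficient of dy ∧ dz: ∂f_3/∂y - ∂f_2/∂z = ∂(2*x*y)/∂y - ∂(y*z)/∂z = 2*x - y
Assembling: d(omega) = (-3*x) dx ∧ dy + (x + 2*y) dx ∧ dz + (2*x - y) dy ∧ dz.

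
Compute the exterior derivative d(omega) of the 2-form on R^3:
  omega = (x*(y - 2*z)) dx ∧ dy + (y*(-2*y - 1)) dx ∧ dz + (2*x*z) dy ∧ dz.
d(omega) = (-2*x + 4*y + 2*z + 1) dx ∧ dy ∧ dz

For a 2-form omega = sum_{i<j} g_{ij} dx_i ∧ dx_j, the exterior derivative is
  d(omega) = sum_{i<j} d(g_{ij}) ∧ dx_i ∧ dx_j = sum_{i<j, k} (∂g_{ij}/∂x_k) dx_k ∧ dx_i ∧ dx_j.
Expand each term, using dx_k ∧ dx_i ∧ dx_j = sgn(permutation) dx_{(a)} ∧ dx_{(b)} ∧ dx_{(c)} with (a < b < c) sorted:
  d(x*(y - 2*z)) includes (∂/∂z)(x*(y - 2*z)) dz = (-2*x) dz, which multiplied by dx ∧ dy gives (-2*x) dx ∧ dy ∧ dz
  d(y*(-2*y - 1)) includes (∂/∂y)(y*(-2*y - 1)) dy = (-4*y - 1) dy, which multiplied by dx ∧ dz gives (4*y + 1) dx ∧ dy ∧ dz
  d(2*x*z) includes (∂/∂x)(2*x*z) dx = (2*z) dx, which multiplied by dy ∧ dz gives (2*z) dx ∧ dy ∧ dz
Collecting like 3-forms: d(omega) = (-2*x + 4*y + 2*z + 1) dx ∧ dy ∧ dz.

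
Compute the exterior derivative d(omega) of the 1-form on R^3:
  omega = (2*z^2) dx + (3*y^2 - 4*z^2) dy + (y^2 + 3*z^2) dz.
d(omega) = (-4*z) dx ∧ dz + (2*y + 8*z) dy ∧ dz

For a 1-form omega = sum_i f_i dx_i, the exterior derivative is
  d(omega) = sum_{i < j} (∂f_j/∂x_i - ∂f_i/∂x_j) dx_i ∧ dx_j.
  coefficient of dx ∧ dz: ∂f_3/∂x - ∂f_1/∂z = ∂(y^2 + 3*z^2)/∂x - ∂(2*z^2)/∂z = -4*z
  coefficient of dy ∧ dz: ∂f_3/∂y - ∂f_2/∂z = ∂(y^2 + 3*z^2)/∂y - ∂(3*y^2 - 4*z^2)/∂z = 2*y + 8*z
Assembling: d(omega) = (-4*z) dx ∧ dz + (2*y + 8*z) dy ∧ dz.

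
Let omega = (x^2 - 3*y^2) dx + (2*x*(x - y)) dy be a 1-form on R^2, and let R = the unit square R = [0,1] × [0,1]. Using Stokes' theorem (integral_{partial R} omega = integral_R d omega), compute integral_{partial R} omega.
integral_(partial R) omega = 4

Stokes: integral_partial_R omega = integral_R d omega with d omega = (∂Q/∂x - ∂P/∂y) dx ∧ dy.
  ∂Q/∂x = 4*x - 2*y
  ∂P/∂y = -6*y
  integrand = ∂Q/∂x - ∂P/∂y = 4*x + 4*y.
Integrating over R: integral_0^1 integral_0^1 (4*x + 4*y) dx dy = 4.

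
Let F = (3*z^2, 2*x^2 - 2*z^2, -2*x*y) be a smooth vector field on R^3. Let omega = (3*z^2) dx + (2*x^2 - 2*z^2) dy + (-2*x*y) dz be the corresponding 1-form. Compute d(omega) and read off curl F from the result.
d(omega) = (-2*x + 4*z) dy ∧ dz + (2*y + 6*z) dz ∧ dx + (4*x) dx ∧ dy; curl F = (-2*x + 4*z, 2*y + 6*z, 4*x)

d omega = sum_{i<j} (∂f_j/∂x_i - ∂f_i/∂x_j) dx_i ∧ dx_j. Under the identification (dy ∧ dz, dz ∧ dx, dx ∧ dy) ↔ (e_x, e_y, e_z), the coefficients are exactly the components of curl F. Compute:
  ∂R/∂y - ∂Q/∂z = (-2*x) - (-4*z) = -2*x + 4*z
  ∂P/∂z - ∂R/∂x = (6*z) - (-2*y) = 2*y + 6*z
  ∂Q/∂x - ∂P/∂y = (4*x) - (0) = 4*x.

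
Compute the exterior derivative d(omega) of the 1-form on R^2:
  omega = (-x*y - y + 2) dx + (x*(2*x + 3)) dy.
d(omega) = (5*x + 4) dx ∧ dy

For a 1-form omega = sum_i f_i dx_i, the exterior derivative is
  d(omega) = sum_{i < j} (∂f_j/∂x_i - ∂f_i/∂x_j) dx_i ∧ dx_j.
  coefficient of dx ∧ dy: ∂f_2/∂x - ∂f_1/∂y = ∂(x*(2*x + 3))/∂x - ∂(-x*y - y + 2)/∂y = 5*x + 4
Assembling: d(omega) = (5*x + 4) dx ∧ dy.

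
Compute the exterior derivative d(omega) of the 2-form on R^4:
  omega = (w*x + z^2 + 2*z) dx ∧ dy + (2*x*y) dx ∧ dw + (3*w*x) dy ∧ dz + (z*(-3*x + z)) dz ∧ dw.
d(omega) = (3*w + 2*z + 2) dx ∧ dy ∧ dz + (-x) dx ∧ dy ∧ dw + (3*x) dy ∧ dz ∧ dw + (-3*z) dx ∧ dz ∧ dw

For a 2-form omega = sum_{i<j} g_{ij} dx_i ∧ dx_j, the exterior derivative is
  d(omega) = sum_{i<j} d(g_{ij}) ∧ dx_i ∧ dx_j = sum_{i<j, k} (∂g_{ij}/∂x_k) dx_k ∧ dx_i ∧ dx_j.
Expand each term, using dx_k ∧ dx_i ∧ dx_j = sgn(permutation) dx_{(a)} ∧ dx_{(b)} ∧ dx_{(c)} with (a < b < c) sorted:
  d(w*x + z^2 + 2*z) includes (∂/∂z)(w*x + z^2 + 2*z) dz = (2*z + 2) dz, which multiplied by dx ∧ dy gives (2*z + 2) dx ∧ dy ∧ dz
  d(w*x + z^2 + 2*z) includes (∂/∂w)(w*x + z^2 + 2*z) dw = (x) dw, which multiplied by dx ∧ dy gives (x) dx ∧ dy ∧ dw
  d(2*x*y) includes (∂/∂y)(2*x*y) dy = (2*x) dy, which multiplied by dx ∧ dw gives (-2*x) dx ∧ dy ∧ dw
  d(3*w*x) includes (∂/∂x)(3*w*x) dx = (3*w) dx, which multiplied by dy ∧ dz gives (3*w) dx ∧ dy ∧ dz
  d(3*w*x) includes (∂/∂w)(3*w*x) dw = (3*x) dw, which multiplied by dy ∧ dz gives (3*x) dy ∧ dz ∧ dw
  d(z*(-3*x + z)) includes (∂/∂x)(z*(-3*x + z)) dx = (-3*z) dx, which multiplied by dz ∧ dw gives (-3*z) dx ∧ dz ∧ dw
Collecting like 3-forms: d(omega) = (3*w + 2*z + 2) dx ∧ dy ∧ dz + (-x) dx ∧ dy ∧ dw + (3*x) dy ∧ dz ∧ dw + (-3*z) dx ∧ dz ∧ dw.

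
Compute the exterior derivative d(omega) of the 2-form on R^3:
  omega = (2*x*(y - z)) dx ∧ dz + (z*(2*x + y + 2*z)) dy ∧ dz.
d(omega) = (-2*x + 2*z) dx ∧ dy ∧ dz

For a 2-form omega = sum_{i<j} g_{ij} dx_i ∧ dx_j, the exterior derivative is
  d(omega) = sum_{i<j} d(g_{ij}) ∧ dx_i ∧ dx_j = sum_{i<j, k} (∂g_{ij}/∂x_k) dx_k ∧ dx_i ∧ dx_j.
Expand each term, using dx_k ∧ dx_i ∧ dx_j = sgn(permutation) dx_{(a)} ∧ dx_{(b)} ∧ dx_{(c)} with (a < b < c) sorted:
  d(2*x*(y - z)) includes (∂/∂y)(2*x*(y - z)) dy = (2*x) dy, which multiplied by dx ∧ dz gives (-2*x) dx ∧ dy ∧ dz
  d(z*(2*x + y + 2*z)) includes (∂/∂x)(z*(2*x + y + 2*z)) dx = (2*z) dx, which multiplied by dy ∧ dz gives (2*z) dx ∧ dy ∧ dz
Collecting like 3-forms: d(omega) = (-2*x + 2*z) dx ∧ dy ∧ dz.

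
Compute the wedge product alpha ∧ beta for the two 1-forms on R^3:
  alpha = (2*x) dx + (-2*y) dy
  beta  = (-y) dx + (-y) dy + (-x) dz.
alpha ∧ beta = (-2*y*(x + y)) dx ∧ dy + (-2*x^2) dx ∧ dz + (2*x*y) dy ∧ dz

Distribute the wedge, using dx_i ∧ dx_j = -dx_j ∧ dx_i and dx_i ∧ dx_i = 0. For each pair (i, j) with i < j, the coefficient of dx_i ∧ dx_j in alpha ∧ beta is (alpha_i * beta_j - alpha_j * beta_i). Collecting: alpha ∧ beta = (-2*y*(x + y)) dx ∧ dy + (-2*x^2) dx ∧ dz + (2*x*y) dy ∧ dz.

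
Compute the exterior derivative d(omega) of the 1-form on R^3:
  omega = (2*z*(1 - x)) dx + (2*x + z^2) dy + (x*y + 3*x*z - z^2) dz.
d(omega) = (2) dx ∧ dy + (2*x + y + 3*z - 2) dx ∧ dz + (x - 2*z) dy ∧ dz

For a 1-form omega = sum_i f_i dx_i, the exterior derivative is
  d(omega) = sum_{i < j} (∂f_j/∂x_i - ∂f_i/∂x_j) dx_i ∧ dx_j.
  coefficient of dx ∧ dy: ∂f_2/∂x - ∂f_1/∂y = ∂(2*x + z^2)/∂x - ∂(2*z*(1 - x))/∂y = 2
  coefficient of dx ∧ dz: ∂f_3/∂x - ∂f_1/∂z = ∂(x*y + 3*x*z - z^2)/∂x - ∂(2*z*(1 - x))/∂z = 2*x + y + 3*z - 2
  coefficient of dy ∧ dz: ∂f_3/∂y - ∂f_2/∂z = ∂(x*y + 3*x*z - z^2)/∂y - ∂(2*x + z^2)/∂z = x - 2*z
Assembling: d(omega) = (2) dx ∧ dy + (2*x + y + 3*z - 2) dx ∧ dz + (x - 2*z) dy ∧ dz.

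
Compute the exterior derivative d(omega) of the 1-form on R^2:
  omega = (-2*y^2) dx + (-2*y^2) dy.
d(omega) = (4*y) dx ∧ dy

For a 1-form omega = sum_i f_i dx_i, the exterior derivative is
  d(omega) = sum_{i < j} (∂f_j/∂x_i - ∂f_i/∂x_j) dx_i ∧ dx_j.
  coefficient of dx ∧ dy: ∂f_2/∂x - ∂f_1/∂y = ∂(-2*y^2)/∂x - ∂(-2*y^2)/∂y = 4*y
Assembling: d(omega) = (4*y) dx ∧ dy.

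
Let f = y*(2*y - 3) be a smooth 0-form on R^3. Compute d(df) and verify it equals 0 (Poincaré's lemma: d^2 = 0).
d(df) = 0

Step 1: df = sum_i (∂f/∂x_i) dx_i = (0) dx + (4*y - 3) dy + (0) dz.
Step 2: Apply d again. Using the 1-form formula, the coefficient of dx ∧ dy in d(df) is ∂^2 f/∂x ∂y - ∂^2 f/∂y ∂x = (0) - (0) = 0 (equality of mixed partials for smooth f).
Similarly for dx ∧ dz and dy ∧ dz — all coefficients vanish. So d(df) = 0.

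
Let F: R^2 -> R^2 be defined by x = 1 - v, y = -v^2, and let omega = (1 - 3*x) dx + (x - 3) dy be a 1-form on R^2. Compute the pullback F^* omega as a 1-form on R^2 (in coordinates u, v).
F^* omega = (2*v^2 + v + 2) dv

Using F^*(f dg) = (f ∘ F) d(g ∘ F), substitute each coordinate x_i by F_i(u, v) in f_i, and replace dx_i by d F_i = (∂F_i/∂u) du + (∂F_i/∂v) dv.
  For the x component: f_1(F) = 3*v - 2; d F_1 = (0) du + (-1) dv
  For the y component: f_2(F) = -v - 2; d F_2 = (0) du + (-2*v) dv
Combining and collecting du, dv coefficients:
  coeff of du: 0
  coeff of dv: 2*v^2 + v + 2
F^* omega = (2*v^2 + v + 2) dv.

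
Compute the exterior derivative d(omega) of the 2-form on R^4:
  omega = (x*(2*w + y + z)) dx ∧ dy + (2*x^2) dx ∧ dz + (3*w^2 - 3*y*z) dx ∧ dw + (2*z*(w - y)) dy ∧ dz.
d(omega) = (x) dx ∧ dy ∧ dz + (2*x + 3*z) dx ∧ dy ∧ dw + (3*y) dx ∧ dz ∧ dw + (2*z) dy ∧ dz ∧ dw

For a 2-form omega = sum_{i<j} g_{ij} dx_i ∧ dx_j, the exterior derivative is
  d(omega) = sum_{i<j} d(g_{ij}) ∧ dx_i ∧ dx_j = sum_{i<j, k} (∂g_{ij}/∂x_k) dx_k ∧ dx_i ∧ dx_j.
Expand each term, using dx_k ∧ dx_i ∧ dx_j = sgn(permutation) dx_{(a)} ∧ dx_{(b)} ∧ dx_{(c)} with (a < b < c) sorted:
  d(x*(2*w + y + z)) includes (∂/∂z)(x*(2*w + y + z)) dz = (x) dz, which multiplied by dx ∧ dy gives (x) dx ∧ dy ∧ dz
  d(x*(2*w + y + z)) includes (∂/∂w)(x*(2*w + y + z)) dw = (2*x) dw, which multiplied by dx ∧ dy gives (2*x) dx ∧ dy ∧ dw
  d(3*w^2 - 3*y*z) includes (∂/∂y)(3*w^2 - 3*y*z) dy = (-3*z) dy, which multiplied by dx ∧ dw gives (3*z) dx ∧ dy ∧ dw
  d(3*w^2 - 3*y*z) includes (∂/∂z)(3*w^2 - 3*y*z) dz = (-3*y) dz, which multiplied by dx ∧ dw gives (3*y) dx ∧ dz ∧ dw
  d(2*z*(w - y)) includes (∂/∂w)(2*z*(w - y)) dw = (2*z) dw, which multiplied by dy ∧ dz gives (2*z) dy ∧ dz ∧ dw
Collecting like 3-forms: d(omega) = (x) dx ∧ dy ∧ dz + (2*x + 3*z) dx ∧ dy ∧ dw + (3*y) dx ∧ dz ∧ dw + (2*z) dy ∧ dz ∧ dw.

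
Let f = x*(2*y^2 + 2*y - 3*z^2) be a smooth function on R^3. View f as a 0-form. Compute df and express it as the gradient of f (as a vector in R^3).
df = (2*y^2 + 2*y - 3*z^2) dx + (2*x*(2*y + 1)) dy + (-6*x*z) dz; grad f = (2*y^2 + 2*y - 3*z^2, 2*x*(2*y + 1), -6*x*z)

For a 0-form f, d f = (∂f/∂x) dx + (∂f/∂y) dy + (∂f/∂z) dz. The components of the vector representation are exactly the entries of grad f in Cartesian coordinates:
  ∂f/∂x = 2*y^2 + 2*y - 3*z^2
  ∂f/∂y = 2*x*(2*y + 1)
  ∂f/∂z = -6*x*z.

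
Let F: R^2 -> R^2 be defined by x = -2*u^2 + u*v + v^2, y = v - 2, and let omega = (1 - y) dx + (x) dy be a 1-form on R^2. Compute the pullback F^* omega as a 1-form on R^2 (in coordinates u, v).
F^* omega = (4*u*v - 12*u - v^2 + 3*v) du + (-2*u^2 + 3*u - v^2 + 6*v) dv

Using F^*(f dg) = (f ∘ F) d(g ∘ F), substitute each coordinate x_i by F_i(u, v) in f_i, and replace dx_i by d F_i = (∂F_i/∂u) du + (∂F_i/∂v) dv.
  For the x component: f_1(F) = 3 - v; d F_1 = (-4*u + v) du + (u + 2*v) dv
  For the y component: f_2(F) = -2*u^2 + u*v + v^2; d F_2 = (0) du + (1) dv
Combining and collecting du, dv coefficients:
  coeff of du: 4*u*v - 12*u - v^2 + 3*v
  coeff of dv: -2*u^2 + 3*u - v^2 + 6*v
F^* omega = (4*u*v - 12*u - v^2 + 3*v) du + (-2*u^2 + 3*u - v^2 + 6*v) dv.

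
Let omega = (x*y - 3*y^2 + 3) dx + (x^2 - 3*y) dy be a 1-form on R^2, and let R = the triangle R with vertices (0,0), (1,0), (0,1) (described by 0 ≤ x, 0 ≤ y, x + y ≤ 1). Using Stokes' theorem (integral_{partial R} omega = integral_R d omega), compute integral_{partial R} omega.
integral_(partial R) omega = 7/6

Stokes: integral_partial_R omega = integral_R d omega with d omega = (∂Q/∂x - ∂P/∂y) dx ∧ dy.
  ∂Q/∂x = 2*x
  ∂P/∂y = x - 6*y
  integrand = ∂Q/∂x - ∂P/∂y = x + 6*y.
Integrating over R: integral_0^1 integral_0^{1-x} (x + 6*y) dy dx = 7/6.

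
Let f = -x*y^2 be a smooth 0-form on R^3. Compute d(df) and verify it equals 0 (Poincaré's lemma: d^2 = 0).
d(df) = 0

Step 1: df = sum_i (∂f/∂x_i) dx_i = (-y^2) dx + (-2*x*y) dy + (0) dz.
Step 2: Apply d again. Using the 1-form formula, the coefficient of dx ∧ dy in d(df) is ∂^2 f/∂x ∂y - ∂^2 f/∂y ∂x = (-2*y) - (-2*y) = 0 (equality of mixed partials for smooth f).
Similarly for dx ∧ dz and dy ∧ dz — all coefficients vanish. So d(df) = 0.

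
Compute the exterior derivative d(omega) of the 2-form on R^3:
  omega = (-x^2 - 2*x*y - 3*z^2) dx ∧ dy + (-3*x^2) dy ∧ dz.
d(omega) = (-6*x - 6*z) dx ∧ dy ∧ dz

For a 2-form omega = sum_{i<j} g_{ij} dx_i ∧ dx_j, the exterior derivative is
  d(omega) = sum_{i<j} d(g_{ij}) ∧ dx_i ∧ dx_j = sum_{i<j, k} (∂g_{ij}/∂x_k) dx_k ∧ dx_i ∧ dx_j.
Expand each term, using dx_k ∧ dx_i ∧ dx_j = sgn(permutation) dx_{(a)} ∧ dx_{(b)} ∧ dx_{(c)} with (a < b < c) sorted:
  d(-x^2 - 2*x*y - 3*z^2) includes (∂/∂z)(-x^2 - 2*x*y - 3*z^2) dz = (-6*z) dz, which multiplied by dx ∧ dy gives (-6*z) dx ∧ dy ∧ dz
  d(-3*x^2) includes (∂/∂x)(-3*x^2) dx = (-6*x) dx, which multiplied by dy ∧ dz gives (-6*x) dx ∧ dy ∧ dz
Collecting like 3-forms: d(omega) = (-6*x - 6*z) dx ∧ dy ∧ dz.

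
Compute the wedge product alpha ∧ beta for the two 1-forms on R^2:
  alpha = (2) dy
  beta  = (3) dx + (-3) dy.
alpha ∧ beta = (-6) dx ∧ dy

Distribute the wedge, using dx_i ∧ dx_j = -dx_j ∧ dx_i and dx_i ∧ dx_i = 0. For each pair (i, j) with i < j, the coefficient of dx_i ∧ dx_j in alpha ∧ beta is (alpha_i * beta_j - alpha_j * beta_i). Collecting: alpha ∧ beta = (-6) dx ∧ dy.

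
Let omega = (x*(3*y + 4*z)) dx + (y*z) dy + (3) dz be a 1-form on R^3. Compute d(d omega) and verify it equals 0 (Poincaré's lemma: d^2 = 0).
d(d omega) = 0

Step 1: d omega = sum_{i<j} (∂f_j/∂x_i - ∂f_i/∂x_j) dx_i ∧ dx_j:
  coeff of dx ∧ dy: -3*x
  coeff of dx ∧ dz: -4*x
  coeff of dy ∧ dz: -y
Step 2: Apply d again to each 2-form coefficient. The only possible 3-form in R^3 is dx ∧ dy ∧ dz, with coefficient
  ∂(coeff of dy∧dz)/∂x - ∂(coeff of dx∧dz)/∂y + ∂(coeff of dx∧dy)/∂z
  = ∂/∂x (-y) - ∂/∂y (-4*x) + ∂/∂z (-3*x).
Each of these terms simplifies to sums of mixed partials that cancel in pairs. The result is 0 (by equality of mixed partials for smooth functions — Schwarz / Clairaut).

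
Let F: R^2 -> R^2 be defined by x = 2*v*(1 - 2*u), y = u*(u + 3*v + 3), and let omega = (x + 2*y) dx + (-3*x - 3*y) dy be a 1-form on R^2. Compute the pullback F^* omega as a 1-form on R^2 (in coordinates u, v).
F^* omega = (-6*u^3 - 11*u^2*v - 27*u^2 + u*v^2 - 54*u*v - 27*u - 26*v^2 - 18*v) du + (-17*u^3 + u^2*v - 47*u^2 - 22*u*v + 12*u + 4*v) dv

Using F^*(f dg) = (f ∘ F) d(g ∘ F), substitute each coordinate x_i by F_i(u, v) in f_i, and replace dx_i by d F_i = (∂F_i/∂u) du + (∂F_i/∂v) dv.
  For the x component: f_1(F) = 2*u^2 + 2*u*v + 6*u + 2*v; d F_1 = (-4*v) du + (2 - 4*u) dv
  For the y component: f_2(F) = -3*u^2 + 3*u*v - 9*u - 6*v; d F_2 = (2*u + 3*v + 3) du + (3*u) dv
Combining and collecting du, dv coefficients:
  coeff of du: -6*u^3 - 11*u^2*v - 27*u^2 + u*v^2 - 54*u*v - 27*u - 26*v^2 - 18*v
  coeff of dv: -17*u^3 + u^2*v - 47*u^2 - 22*u*v + 12*u + 4*v
F^* omega = (-6*u^3 - 11*u^2*v - 27*u^2 + u*v^2 - 54*u*v - 27*u - 26*v^2 - 18*v) du + (-17*u^3 + u^2*v - 47*u^2 - 22*u*v + 12*u + 4*v) dv.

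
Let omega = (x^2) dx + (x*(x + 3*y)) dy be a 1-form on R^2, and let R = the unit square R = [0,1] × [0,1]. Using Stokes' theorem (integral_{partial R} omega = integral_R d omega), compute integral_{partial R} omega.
integral_(partial R) omega = 5/2

Stokes: integral_partial_R omega = integral_R d omega with d omega = (∂Q/∂x - ∂P/∂y) dx ∧ dy.
  ∂Q/∂x = 2*x + 3*y
  ∂P/∂y = 0
  integrand = ∂Q/∂x - ∂P/∂y = 2*x + 3*y.
Integrating over R: integral_0^1 integral_0^1 (2*x + 3*y) dx dy = 5/2.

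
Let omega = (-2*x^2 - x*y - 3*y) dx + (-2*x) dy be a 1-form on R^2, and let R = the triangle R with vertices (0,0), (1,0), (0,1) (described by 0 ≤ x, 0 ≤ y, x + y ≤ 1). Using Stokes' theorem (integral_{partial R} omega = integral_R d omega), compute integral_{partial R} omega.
integral_(partial R) omega = 2/3

Stokes: integral_partial_R omega = integral_R d omega with d omega = (∂Q/∂x - ∂P/∂y) dx ∧ dy.
  ∂Q/∂x = -2
  ∂P/∂y = -x - 3
  integrand = ∂Q/∂x - ∂P/∂y = x + 1.
Integrating over R: integral_0^1 integral_0^{1-x} (x + 1) dy dx = 2/3.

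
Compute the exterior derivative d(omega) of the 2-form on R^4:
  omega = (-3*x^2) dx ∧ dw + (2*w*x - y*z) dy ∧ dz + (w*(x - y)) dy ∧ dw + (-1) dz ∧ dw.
d(omega) = (2*w) dx ∧ dy ∧ dz + (2*x) dy ∧ dz ∧ dw + (w) dx ∧ dy ∧ dw

For a 2-form omega = sum_{i<j} g_{ij} dx_i ∧ dx_j, the exterior derivative is
  d(omega) = sum_{i<j} d(g_{ij}) ∧ dx_i ∧ dx_j = sum_{i<j, k} (∂g_{ij}/∂x_k) dx_k ∧ dx_i ∧ dx_j.
Expand each term, using dx_k ∧ dx_i ∧ dx_j = sgn(permutation) dx_{(a)} ∧ dx_{(b)} ∧ dx_{(c)} with (a < b < c) sorted:
  d(2*w*x - y*z) includes (∂/∂x)(2*w*x - y*z) dx = (2*w) dx, which multiplied by dy ∧ dz gives (2*w) dx ∧ dy ∧ dz
  d(2*w*x - y*z) includes (∂/∂w)(2*w*x - y*z) dw = (2*x) dw, which multiplied by dy ∧ dz gives (2*x) dy ∧ dz ∧ dw
  d(w*(x - y)) includes (∂/∂x)(w*(x - y)) dx = (w) dx, which multiplied by dy ∧ dw gives (w) dx ∧ dy ∧ dw
Collecting like 3-forms: d(omega) = (2*w) dx ∧ dy ∧ dz + (2*x) dy ∧ dz ∧ dw + (w) dx ∧ dy ∧ dw.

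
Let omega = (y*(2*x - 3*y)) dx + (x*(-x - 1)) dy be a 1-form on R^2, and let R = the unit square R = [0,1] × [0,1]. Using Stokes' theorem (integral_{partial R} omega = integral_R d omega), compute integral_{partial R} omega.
integral_(partial R) omega = 0

Stokes: integral_partial_R omega = integral_R d omega with d omega = (∂Q/∂x - ∂P/∂y) dx ∧ dy.
  ∂Q/∂x = -2*x - 1
  ∂P/∂y = 2*x - 6*y
  integrand = ∂Q/∂x - ∂P/∂y = -4*x + 6*y - 1.
Integrating over R: integral_0^1 integral_0^1 (-4*x + 6*y - 1) dx dy = 0.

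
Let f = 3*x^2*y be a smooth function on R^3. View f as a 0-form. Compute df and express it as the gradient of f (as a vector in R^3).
df = (6*x*y) dx + (3*x^2) dy + (0) dz; grad f = (6*x*y, 3*x^2, 0)

For a 0-form f, d f = (∂f/∂x) dx + (∂f/∂y) dy + (∂f/∂z) dz. The components of the vector representation are exactly the entries of grad f in Cartesian coordinates:
  ∂f/∂x = 6*x*y
  ∂f/∂y = 3*x^2
  ∂f/∂z = 0.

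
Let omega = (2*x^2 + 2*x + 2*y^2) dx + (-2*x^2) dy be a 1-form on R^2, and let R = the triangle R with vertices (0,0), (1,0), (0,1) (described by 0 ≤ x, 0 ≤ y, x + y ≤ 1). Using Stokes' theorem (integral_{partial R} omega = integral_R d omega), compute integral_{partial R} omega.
integral_(partial R) omega = -4/3

Stokes: integral_partial_R omega = integral_R d omega with d omega = (∂Q/∂x - ∂P/∂y) dx ∧ dy.
  ∂Q/∂x = -4*x
  ∂P/∂y = 4*y
  integrand = ∂Q/∂x - ∂P/∂y = -4*x - 4*y.
Integrating over R: integral_0^1 integral_0^{1-x} (-4*x - 4*y) dy dx = -4/3.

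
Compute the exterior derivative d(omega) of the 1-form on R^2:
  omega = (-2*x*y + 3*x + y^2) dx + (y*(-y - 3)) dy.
d(omega) = (2*x - 2*y) dx ∧ dy

For a 1-form omega = sum_i f_i dx_i, the exterior derivative is
  d(omega) = sum_{i < j} (∂f_j/∂x_i - ∂f_i/∂x_j) dx_i ∧ dx_j.
  coefficient of dx ∧ dy: ∂f_2/∂x - ∂f_1/∂y = ∂(y*(-y - 3))/∂x - ∂(-2*x*y + 3*x + y^2)/∂y = 2*x - 2*y
Assembling: d(omega) = (2*x - 2*y) dx ∧ dy.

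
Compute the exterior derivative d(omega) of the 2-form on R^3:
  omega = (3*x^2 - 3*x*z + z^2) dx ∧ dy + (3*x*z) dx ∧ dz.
d(omega) = (-3*x + 2*z) dx ∧ dy ∧ dz

For a 2-form omega = sum_{i<j} g_{ij} dx_i ∧ dx_j, the exterior derivative is
  d(omega) = sum_{i<j} d(g_{ij}) ∧ dx_i ∧ dx_j = sum_{i<j, k} (∂g_{ij}/∂x_k) dx_k ∧ dx_i ∧ dx_j.
Expand each term, using dx_k ∧ dx_i ∧ dx_j = sgn(permutation) dx_{(a)} ∧ dx_{(b)} ∧ dx_{(c)} with (a < b < c) sorted:
  d(3*x^2 - 3*x*z + z^2) includes (∂/∂z)(3*x^2 - 3*x*z + z^2) dz = (-3*x + 2*z) dz, which multiplied by dx ∧ dy gives (-3*x + 2*z) dx ∧ dy ∧ dz
Collecting like 3-forms: d(omega) = (-3*x + 2*z) dx ∧ dy ∧ dz.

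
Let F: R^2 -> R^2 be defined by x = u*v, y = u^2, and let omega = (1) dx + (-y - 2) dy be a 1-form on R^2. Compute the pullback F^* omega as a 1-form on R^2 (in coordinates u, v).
F^* omega = (-2*u^3 - 4*u + v) du + (u) dv

Using F^*(f dg) = (f ∘ F) d(g ∘ F), substitute each coordinate x_i by F_i(u, v) in f_i, and replace dx_i by d F_i = (∂F_i/∂u) du + (∂F_i/∂v) dv.
  For the x component: f_1(F) = 1; d F_1 = (v) du + (u) dv
  For the y component: f_2(F) = -u^2 - 2; d F_2 = (2*u) du + (0) dv
Combining and collecting du, dv coefficients:
  coeff of du: -2*u^3 - 4*u + v
  coeff of dv: u
F^* omega = (-2*u^3 - 4*u + v) du + (u) dv.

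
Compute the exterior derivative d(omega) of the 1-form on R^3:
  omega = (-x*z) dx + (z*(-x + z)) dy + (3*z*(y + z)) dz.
d(omega) = (-z) dx ∧ dy + (x) dx ∧ dz + (x + z) dy ∧ dz

For a 1-form omega = sum_i f_i dx_i, the exterior derivative is
  d(omega) = sum_{i < j} (∂f_j/∂x_i - ∂f_i/∂x_j) dx_i ∧ dx_j.
  coefficient of dx ∧ dy: ∂f_2/∂x - ∂f_1/∂y = ∂(z*(-x + z))/∂x - ∂(-x*z)/∂y = -z
  coefficient of dx ∧ dz: ∂f_3/∂x - ∂f_1/∂z = ∂(3*z*(y + z))/∂x - ∂(-x*z)/∂z = x
  coefficient of dy ∧ dz: ∂f_3/∂y - ∂f_2/∂z = ∂(3*z*(y + z))/∂y - ∂(z*(-x + z))/∂z = x + z
Assembling: d(omega) = (-z) dx ∧ dy + (x) dx ∧ dz + (x + z) dy ∧ dz.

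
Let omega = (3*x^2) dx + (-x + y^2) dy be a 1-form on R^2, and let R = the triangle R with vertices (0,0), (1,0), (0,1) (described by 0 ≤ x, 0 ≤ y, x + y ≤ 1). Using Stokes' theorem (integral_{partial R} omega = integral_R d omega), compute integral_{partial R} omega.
integral_(partial R) omega = -1/2

Stokes: integral_partial_R omega = integral_R d omega with d omega = (∂Q/∂x - ∂P/∂y) dx ∧ dy.
  ∂Q/∂x = -1
  ∂P/∂y = 0
  integrand = ∂Q/∂x - ∂P/∂y = -1.
Integrating over R: integral_0^1 integral_0^{1-x} (-1) dy dx = -1/2.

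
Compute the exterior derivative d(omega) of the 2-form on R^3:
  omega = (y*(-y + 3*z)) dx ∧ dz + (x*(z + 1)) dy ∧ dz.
d(omega) = (2*y - 2*z + 1) dx ∧ dy ∧ dz

For a 2-form omega = sum_{i<j} g_{ij} dx_i ∧ dx_j, the exterior derivative is
  d(omega) = sum_{i<j} d(g_{ij}) ∧ dx_i ∧ dx_j = sum_{i<j, k} (∂g_{ij}/∂x_k) dx_k ∧ dx_i ∧ dx_j.
Expand each term, using dx_k ∧ dx_i ∧ dx_j = sgn(permutation) dx_{(a)} ∧ dx_{(b)} ∧ dx_{(c)} with (a < b < c) sorted:
  d(y*(-y + 3*z)) includes (∂/∂y)(y*(-y + 3*z)) dy = (-2*y + 3*z) dy, which multiplied by dx ∧ dz gives (2*y - 3*z) dx ∧ dy ∧ dz
  d(x*(z + 1)) includes (∂/∂x)(x*(z + 1)) dx = (z + 1) dx, which multiplied by dy ∧ dz gives (z + 1) dx ∧ dy ∧ dz
Collecting like 3-forms: d(omega) = (2*y - 2*z + 1) dx ∧ dy ∧ dz.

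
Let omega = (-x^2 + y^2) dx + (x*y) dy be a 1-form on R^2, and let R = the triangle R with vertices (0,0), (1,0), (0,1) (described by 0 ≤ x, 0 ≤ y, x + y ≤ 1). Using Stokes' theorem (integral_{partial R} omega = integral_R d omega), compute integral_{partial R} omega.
integral_(partial R) omega = -1/6

Stokes: integral_partial_R omega = integral_R d omega with d omega = (∂Q/∂x - ∂P/∂y) dx ∧ dy.
  ∂Q/∂x = y
  ∂P/∂y = 2*y
  integrand = ∂Q/∂x - ∂P/∂y = -y.
Integrating over R: integral_0^1 integral_0^{1-x} (-y) dy dx = -1/6.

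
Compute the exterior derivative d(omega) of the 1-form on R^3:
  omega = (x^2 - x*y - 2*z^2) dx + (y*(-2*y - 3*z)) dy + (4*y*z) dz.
d(omega) = (x) dx ∧ dy + (4*z) dx ∧ dz + (3*y + 4*z) dy ∧ dz

For a 1-form omega = sum_i f_i dx_i, the exterior derivative is
  d(omega) = sum_{i < j} (∂f_j/∂x_i - ∂f_i/∂x_j) dx_i ∧ dx_j.
  coefficient of dx ∧ dy: ∂f_2/∂x - ∂f_1/∂y = ∂(y*(-2*y - 3*z))/∂x - ∂(x^2 - x*y - 2*z^2)/∂y = x
  coefficient of dx ∧ dz: ∂f_3/∂x - ∂f_1/∂z = ∂(4*y*z)/∂x - ∂(x^2 - x*y - 2*z^2)/∂z = 4*z
  coefficient of dy ∧ dz: ∂f_3/∂y - ∂f_2/∂z = ∂(4*y*z)/∂y - ∂(y*(-2*y - 3*z))/∂z = 3*y + 4*z
Assembling: d(omega) = (x) dx ∧ dy + (4*z) dx ∧ dz + (3*y + 4*z) dy ∧ dz.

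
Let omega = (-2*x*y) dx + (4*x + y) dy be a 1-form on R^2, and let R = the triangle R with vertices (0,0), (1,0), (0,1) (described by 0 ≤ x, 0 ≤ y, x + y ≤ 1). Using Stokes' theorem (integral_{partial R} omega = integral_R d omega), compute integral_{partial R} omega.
integral_(partial R) omega = 7/3

Stokes: integral_partial_R omega = integral_R d omega with d omega = (∂Q/∂x - ∂P/∂y) dx ∧ dy.
  ∂Q/∂x = 4
  ∂P/∂y = -2*x
  integrand = ∂Q/∂x - ∂P/∂y = 2*x + 4.
Integrating over R: integral_0^1 integral_0^{1-x} (2*x + 4) dy dx = 7/3.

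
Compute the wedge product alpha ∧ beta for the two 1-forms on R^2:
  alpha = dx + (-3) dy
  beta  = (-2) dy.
alpha ∧ beta = (-2) dx ∧ dy

Distribute the wedge, using dx_i ∧ dx_j = -dx_j ∧ dx_i and dx_i ∧ dx_i = 0. For each pair (i, j) with i < j, the coefficient of dx_i ∧ dx_j in alpha ∧ beta is (alpha_i * beta_j - alpha_j * beta_i). Collecting: alpha ∧ beta = (-2) dx ∧ dy.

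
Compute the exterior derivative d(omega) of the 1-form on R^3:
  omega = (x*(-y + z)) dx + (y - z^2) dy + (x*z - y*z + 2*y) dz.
d(omega) = (x) dx ∧ dy + (-x + z) dx ∧ dz + (z + 2) dy ∧ dz

For a 1-form omega = sum_i f_i dx_i, the exterior derivative is
  d(omega) = sum_{i < j} (∂f_j/∂x_i - ∂f_i/∂x_j) dx_i ∧ dx_j.
  coefficient of dx ∧ dy: ∂f_2/∂x - ∂f_1/∂y = ∂(y - z^2)/∂x - ∂(x*(-y + z))/∂y = x
  coefficient of dx ∧ dz: ∂f_3/∂x - ∂f_1/∂z = ∂(x*z - y*z + 2*y)/∂x - ∂(x*(-y + z))/∂z = -x + z
  coefficient of dy ∧ dz: ∂f_3/∂y - ∂f_2/∂z = ∂(x*z - y*z + 2*y)/∂y - ∂(y - z^2)/∂z = z + 2
Assembling: d(omega) = (x) dx ∧ dy + (-x + z) dx ∧ dz + (z + 2) dy ∧ dz.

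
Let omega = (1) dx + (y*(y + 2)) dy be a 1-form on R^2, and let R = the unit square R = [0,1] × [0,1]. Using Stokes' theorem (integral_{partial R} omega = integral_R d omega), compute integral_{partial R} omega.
integral_(partial R) omega = 0

Stokes: integral_partial_R omega = integral_R d omega with d omega = (∂Q/∂x - ∂P/∂y) dx ∧ dy.
  ∂Q/∂x = 0
  ∂P/∂y = 0
  integrand = ∂Q/∂x - ∂P/∂y = 0.
Integrating over R: integral_0^1 integral_0^1 (0) dx dy = 0.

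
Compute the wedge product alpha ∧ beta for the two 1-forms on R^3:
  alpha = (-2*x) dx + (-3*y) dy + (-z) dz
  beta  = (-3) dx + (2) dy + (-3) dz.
alpha ∧ beta = (-4*x - 9*y) dx ∧ dy + (6*x - 3*z) dx ∧ dz + (9*y + 2*z) dy ∧ dz

Distribute the wedge, using dx_i ∧ dx_j = -dx_j ∧ dx_i and dx_i ∧ dx_i = 0. For each pair (i, j) with i < j, the coefficient of dx_i ∧ dx_j in alpha ∧ beta is (alpha_i * beta_j - alpha_j * beta_i). Collecting: alpha ∧ beta = (-4*x - 9*y) dx ∧ dy + (6*x - 3*z) dx ∧ dz + (9*y + 2*z) dy ∧ dz.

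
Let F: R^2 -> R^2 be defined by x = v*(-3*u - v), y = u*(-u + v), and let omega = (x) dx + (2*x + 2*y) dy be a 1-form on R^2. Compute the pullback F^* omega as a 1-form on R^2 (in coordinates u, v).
F^* omega = (4*u^3 + 6*u^2*v + 9*u*v^2 + v^3) du + (-2*u^3 + 5*u^2*v + 7*u*v^2 + 2*v^3) dv

Using F^*(f dg) = (f ∘ F) d(g ∘ F), substitute each coordinate x_i by F_i(u, v) in f_i, and replace dx_i by d F_i = (∂F_i/∂u) du + (∂F_i/∂v) dv.
  For the x component: f_1(F) = v*(-3*u - v); d F_1 = (-3*v) du + (-3*u - 2*v) dv
  For the y component: f_2(F) = -2*u^2 - 4*u*v - 2*v^2; d F_2 = (-2*u + v) du + (u) dv
Combining and collecting du, dv coefficients:
  coeff of du: 4*u^3 + 6*u^2*v + 9*u*v^2 + v^3
  coeff of dv: -2*u^3 + 5*u^2*v + 7*u*v^2 + 2*v^3
F^* omega = (4*u^3 + 6*u^2*v + 9*u*v^2 + v^3) du + (-2*u^3 + 5*u^2*v + 7*u*v^2 + 2*v^3) dv.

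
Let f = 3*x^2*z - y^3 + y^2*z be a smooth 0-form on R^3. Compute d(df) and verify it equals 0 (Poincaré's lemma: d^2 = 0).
d(df) = 0

Step 1: df = sum_i (∂f/∂x_i) dx_i = (6*x*z) dx + (y*(-3*y + 2*z)) dy + (3*x^2 + y^2) dz.
Step 2: Apply d again. Using the 1-form formula, the coefficient of dx ∧ dy in d(df) is ∂^2 f/∂x ∂y - ∂^2 f/∂y ∂x = (0) - (0) = 0 (equality of mixed partials for smooth f).
Similarly for dx ∧ dz and dy ∧ dz — all coefficients vanish. So d(df) = 0.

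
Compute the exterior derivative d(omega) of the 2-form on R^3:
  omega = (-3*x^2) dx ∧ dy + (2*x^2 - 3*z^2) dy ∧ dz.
d(omega) = (4*x) dx ∧ dy ∧ dz

For a 2-form omega = sum_{i<j} g_{ij} dx_i ∧ dx_j, the exterior derivative is
  d(omega) = sum_{i<j} d(g_{ij}) ∧ dx_i ∧ dx_j = sum_{i<j, k} (∂g_{ij}/∂x_k) dx_k ∧ dx_i ∧ dx_j.
Expand each term, using dx_k ∧ dx_i ∧ dx_j = sgn(permutation) dx_{(a)} ∧ dx_{(b)} ∧ dx_{(c)} with (a < b < c) sorted:
  d(2*x^2 - 3*z^2) includes (∂/∂x)(2*x^2 - 3*z^2) dx = (4*x) dx, which multiplied by dy ∧ dz gives (4*x) dx ∧ dy ∧ dz
Collecting like 3-forms: d(omega) = (4*x) dx ∧ dy ∧ dz.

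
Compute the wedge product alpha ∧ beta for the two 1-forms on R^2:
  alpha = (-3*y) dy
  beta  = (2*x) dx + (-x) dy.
alpha ∧ beta = (6*x*y) dx ∧ dy

Distribute the wedge, using dx_i ∧ dx_j = -dx_j ∧ dx_i and dx_i ∧ dx_i = 0. For each pair (i, j) with i < j, the coefficient of dx_i ∧ dx_j in alpha ∧ beta is (alpha_i * beta_j - alpha_j * beta_i). Collecting: alpha ∧ beta = (6*x*y) dx ∧ dy.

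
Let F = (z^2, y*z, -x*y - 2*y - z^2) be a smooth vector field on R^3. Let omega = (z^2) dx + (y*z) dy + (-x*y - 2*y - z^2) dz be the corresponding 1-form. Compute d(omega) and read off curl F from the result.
d(omega) = (-x - y - 2) dy ∧ dz + (y + 2*z) dz ∧ dx + (0) dx ∧ dy; curl F = (-x - y - 2, y + 2*z, 0)

d omega = sum_{i<j} (∂f_j/∂x_i - ∂f_i/∂x_j) dx_i ∧ dx_j. Under the identification (dy ∧ dz, dz ∧ dx, dx ∧ dy) ↔ (e_x, e_y, e_z), the coefficients are exactly the components of curl F. Compute:
  ∂R/∂y - ∂Q/∂z = (-x - 2) - (y) = -x - y - 2
  ∂P/∂z - ∂R/∂x = (2*z) - (-y) = y + 2*z
  ∂Q/∂x - ∂P/∂y = (0) - (0) = 0.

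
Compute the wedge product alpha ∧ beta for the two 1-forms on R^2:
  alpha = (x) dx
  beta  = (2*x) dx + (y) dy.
alpha ∧ beta = (x*y) dx ∧ dy

Distribute the wedge, using dx_i ∧ dx_j = -dx_j ∧ dx_i and dx_i ∧ dx_i = 0. For each pair (i, j) with i < j, the coefficient of dx_i ∧ dx_j in alpha ∧ beta is (alpha_i * beta_j - alpha_j * beta_i). Collecting: alpha ∧ beta = (x*y) dx ∧ dy.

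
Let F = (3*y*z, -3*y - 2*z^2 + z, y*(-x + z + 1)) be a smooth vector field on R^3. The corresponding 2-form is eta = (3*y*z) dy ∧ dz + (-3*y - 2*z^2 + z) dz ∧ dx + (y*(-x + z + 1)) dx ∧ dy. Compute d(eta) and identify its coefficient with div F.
d(eta) = (y - 3) dx ∧ dy ∧ dz; div F = y - 3

For a 2-form in R^3 of the form above, applying d gives a 3-form with coefficient ∂P/∂x + ∂Q/∂y + ∂R/∂z:
  ∂P/∂x = 0
  ∂Q/∂y = -3
  ∂R/∂z = y
Sum = y - 3, which is exactly div F.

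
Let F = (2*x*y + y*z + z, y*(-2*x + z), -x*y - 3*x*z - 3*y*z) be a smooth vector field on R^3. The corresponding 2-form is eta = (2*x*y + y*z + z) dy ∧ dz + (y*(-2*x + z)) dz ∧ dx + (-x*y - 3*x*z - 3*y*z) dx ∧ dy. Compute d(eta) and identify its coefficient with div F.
d(eta) = (-5*x - y + z) dx ∧ dy ∧ dz; div F = -5*x - y + z

For a 2-form in R^3 of the form above, applying d gives a 3-form with coefficient ∂P/∂x + ∂Q/∂y + ∂R/∂z:
  ∂P/∂x = 2*y
  ∂Q/∂y = -2*x + z
  ∂R/∂z = -3*x - 3*y
Sum = -5*x - y + z, which is exactly div F.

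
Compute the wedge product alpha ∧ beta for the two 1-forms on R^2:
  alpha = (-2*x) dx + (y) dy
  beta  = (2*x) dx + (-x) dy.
alpha ∧ beta = (2*x*(x - y)) dx ∧ dy

Distribute the wedge, using dx_i ∧ dx_j = -dx_j ∧ dx_i and dx_i ∧ dx_i = 0. For each pair (i, j) with i < j, the coefficient of dx_i ∧ dx_j in alpha ∧ beta is (alpha_i * beta_j - alpha_j * beta_i). Collecting: alpha ∧ beta = (2*x*(x - y)) dx ∧ dy.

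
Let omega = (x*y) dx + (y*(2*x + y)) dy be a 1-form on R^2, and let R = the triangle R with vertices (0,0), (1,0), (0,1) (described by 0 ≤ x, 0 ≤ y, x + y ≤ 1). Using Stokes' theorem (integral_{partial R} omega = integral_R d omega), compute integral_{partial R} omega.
integral_(partial R) omega = 1/6

Stokes: integral_partial_R omega = integral_R d omega with d omega = (∂Q/∂x - ∂P/∂y) dx ∧ dy.
  ∂Q/∂x = 2*y
  ∂P/∂y = x
  integrand = ∂Q/∂x - ∂P/∂y = -x + 2*y.
Integrating over R: integral_0^1 integral_0^{1-x} (-x + 2*y) dy dx = 1/6.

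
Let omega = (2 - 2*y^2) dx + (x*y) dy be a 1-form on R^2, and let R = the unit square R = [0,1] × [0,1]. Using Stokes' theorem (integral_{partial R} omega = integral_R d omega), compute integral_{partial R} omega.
integral_(partial R) omega = 5/2

Stokes: integral_partial_R omega = integral_R d omega with d omega = (∂Q/∂x - ∂P/∂y) dx ∧ dy.
  ∂Q/∂x = y
  ∂P/∂y = -4*y
  integrand = ∂Q/∂x - ∂P/∂y = 5*y.
Integrating over R: integral_0^1 integral_0^1 (5*y) dx dy = 5/2.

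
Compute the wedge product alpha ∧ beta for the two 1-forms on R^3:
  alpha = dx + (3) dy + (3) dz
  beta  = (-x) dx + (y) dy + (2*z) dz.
alpha ∧ beta = (3*x + y) dx ∧ dy + (3*x + 2*z) dx ∧ dz + (-3*y + 6*z) dy ∧ dz

Distribute the wedge, using dx_i ∧ dx_j = -dx_j ∧ dx_i and dx_i ∧ dx_i = 0. For each pair (i, j) with i < j, the coefficient of dx_i ∧ dx_j in alpha ∧ beta is (alpha_i * beta_j - alpha_j * beta_i). Collecting: alpha ∧ beta = (3*x + y) dx ∧ dy + (3*x + 2*z) dx ∧ dz + (-3*y + 6*z) dy ∧ dz.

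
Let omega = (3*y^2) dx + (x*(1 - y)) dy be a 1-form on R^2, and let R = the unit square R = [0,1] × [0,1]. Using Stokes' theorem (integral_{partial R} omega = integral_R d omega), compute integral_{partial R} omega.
integral_(partial R) omega = -5/2

Stokes: integral_partial_R omega = integral_R d omega with d omega = (∂Q/∂x - ∂P/∂y) dx ∧ dy.
  ∂Q/∂x = 1 - y
  ∂P/∂y = 6*y
  integrand = ∂Q/∂x - ∂P/∂y = 1 - 7*y.
Integrating over R: integral_0^1 integral_0^1 (1 - 7*y) dx dy = -5/2.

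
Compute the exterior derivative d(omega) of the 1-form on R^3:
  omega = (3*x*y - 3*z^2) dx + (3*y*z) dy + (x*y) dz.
d(omega) = (-3*x) dx ∧ dy + (y + 6*z) dx ∧ dz + (x - 3*y) dy ∧ dz

For a 1-form omega = sum_i f_i dx_i, the exterior derivative is
  d(omega) = sum_{i < j} (∂f_j/∂x_i - ∂f_i/∂x_j) dx_i ∧ dx_j.
  coefficient of dx ∧ dy: ∂f_2/∂x - ∂f_1/∂y = ∂(3*y*z)/∂x - ∂(3*x*y - 3*z^2)/∂y = -3*x
  coefficient of dx ∧ dz: ∂f_3/∂x - ∂f_1/∂z = ∂(x*y)/∂x - ∂(3*x*y - 3*z^2)/∂z = y + 6*z
  coefficient of dy ∧ dz: ∂f_3/∂y - ∂f_2/∂z = ∂(x*y)/∂y - ∂(3*y*z)/∂z = x - 3*y
Assembling: d(omega) = (-3*x) dx ∧ dy + (y + 6*z) dx ∧ dz + (x - 3*y) dy ∧ dz.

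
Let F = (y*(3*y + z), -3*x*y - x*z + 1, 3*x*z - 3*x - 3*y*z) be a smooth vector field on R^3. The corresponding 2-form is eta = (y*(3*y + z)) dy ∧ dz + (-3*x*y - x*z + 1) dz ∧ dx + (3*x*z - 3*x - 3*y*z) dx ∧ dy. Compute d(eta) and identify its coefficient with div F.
d(eta) = (-3*y) dx ∧ dy ∧ dz; div F = -3*y

For a 2-form in R^3 of the form above, applying d gives a 3-form with coefficient ∂P/∂x + ∂Q/∂y + ∂R/∂z:
  ∂P/∂x = 0
  ∂Q/∂y = -3*x
  ∂R/∂z = 3*x - 3*y
Sum = -3*y, which is exactly div F.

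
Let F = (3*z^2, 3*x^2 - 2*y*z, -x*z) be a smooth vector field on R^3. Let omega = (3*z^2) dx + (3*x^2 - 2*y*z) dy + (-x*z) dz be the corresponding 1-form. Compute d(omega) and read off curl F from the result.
d(omega) = (2*y) dy ∧ dz + (7*z) dz ∧ dx + (6*x) dx ∧ dy; curl F = (2*y, 7*z, 6*x)

d omega = sum_{i<j} (∂f_j/∂x_i - ∂f_i/∂x_j) dx_i ∧ dx_j. Under the identification (dy ∧ dz, dz ∧ dx, dx ∧ dy) ↔ (e_x, e_y, e_z), the coefficients are exactly the components of curl F. Compute:
  ∂R/∂y - ∂Q/∂z = (0) - (-2*y) = 2*y
  ∂P/∂z - ∂R/∂x = (6*z) - (-z) = 7*z
  ∂Q/∂x - ∂P/∂y = (6*x) - (0) = 6*x.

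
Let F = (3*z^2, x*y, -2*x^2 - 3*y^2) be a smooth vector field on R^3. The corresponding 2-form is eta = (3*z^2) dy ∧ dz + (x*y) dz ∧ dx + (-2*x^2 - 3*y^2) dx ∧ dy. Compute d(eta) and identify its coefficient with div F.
d(eta) = (x) dx ∧ dy ∧ dz; div F = x

For a 2-form in R^3 of the form above, applying d gives a 3-form with coefficient ∂P/∂x + ∂Q/∂y + ∂R/∂z:
  ∂P/∂x = 0
  ∂Q/∂y = x
  ∂R/∂z = 0
Sum = x, which is exactly div F.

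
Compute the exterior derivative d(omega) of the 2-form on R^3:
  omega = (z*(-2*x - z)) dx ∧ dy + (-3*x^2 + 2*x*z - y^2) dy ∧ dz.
d(omega) = (-8*x) dx ∧ dy ∧ dz

For a 2-form omega = sum_{i<j} g_{ij} dx_i ∧ dx_j, the exterior derivative is
  d(omega) = sum_{i<j} d(g_{ij}) ∧ dx_i ∧ dx_j = sum_{i<j, k} (∂g_{ij}/∂x_k) dx_k ∧ dx_i ∧ dx_j.
Expand each term, using dx_k ∧ dx_i ∧ dx_j = sgn(permutation) dx_{(a)} ∧ dx_{(b)} ∧ dx_{(c)} with (a < b < c) sorted:
  d(z*(-2*x - z)) includes (∂/∂z)(z*(-2*x - z)) dz = (-2*x - 2*z) dz, which multiplied by dx ∧ dy gives (-2*x - 2*z) dx ∧ dy ∧ dz
  d(-3*x^2 + 2*x*z - y^2) includes (∂/∂x)(-3*x^2 + 2*x*z - y^2) dx = (-6*x + 2*z) dx, which multiplied by dy ∧ dz gives (-6*x + 2*z) dx ∧ dy ∧ dz
Collecting like 3-forms: d(omega) = (-8*x) dx ∧ dy ∧ dz.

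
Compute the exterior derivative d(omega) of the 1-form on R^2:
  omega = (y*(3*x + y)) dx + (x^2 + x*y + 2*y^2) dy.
d(omega) = (-x - y) dx ∧ dy

For a 1-form omega = sum_i f_i dx_i, the exterior derivative is
  d(omega) = sum_{i < j} (∂f_j/∂x_i - ∂f_i/∂x_j) dx_i ∧ dx_j.
  coefficient of dx ∧ dy: ∂f_2/∂x - ∂f_1/∂y = ∂(x^2 + x*y + 2*y^2)/∂x - ∂(y*(3*x + y))/∂y = -x - y
Assembling: d(omega) = (-x - y) dx ∧ dy.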